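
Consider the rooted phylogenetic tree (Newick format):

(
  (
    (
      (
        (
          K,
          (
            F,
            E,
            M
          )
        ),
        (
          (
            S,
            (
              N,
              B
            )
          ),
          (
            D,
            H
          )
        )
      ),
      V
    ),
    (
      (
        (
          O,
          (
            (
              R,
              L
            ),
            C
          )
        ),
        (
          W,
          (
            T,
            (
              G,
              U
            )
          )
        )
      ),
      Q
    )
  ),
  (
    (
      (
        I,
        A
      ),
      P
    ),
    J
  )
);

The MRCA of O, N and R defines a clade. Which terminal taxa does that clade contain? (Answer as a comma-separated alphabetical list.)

B, C, D, E, F, G, H, K, L, M, N, O, Q, R, S, T, U, V, W

Tracing O: it sits inside (O,((R,L),C)).
Tracing N: it sits inside (N,B).
Tracing R: it sits inside (R,L).
The smallest clade enclosing all 3 is ((((K,(F,E,M)),((S,(N,B)),(D,H))),V),(((O,((R,L),C)),(W,(T,(G,U)))),Q)); the answer is its 19 terminal taxa in alphabetical order.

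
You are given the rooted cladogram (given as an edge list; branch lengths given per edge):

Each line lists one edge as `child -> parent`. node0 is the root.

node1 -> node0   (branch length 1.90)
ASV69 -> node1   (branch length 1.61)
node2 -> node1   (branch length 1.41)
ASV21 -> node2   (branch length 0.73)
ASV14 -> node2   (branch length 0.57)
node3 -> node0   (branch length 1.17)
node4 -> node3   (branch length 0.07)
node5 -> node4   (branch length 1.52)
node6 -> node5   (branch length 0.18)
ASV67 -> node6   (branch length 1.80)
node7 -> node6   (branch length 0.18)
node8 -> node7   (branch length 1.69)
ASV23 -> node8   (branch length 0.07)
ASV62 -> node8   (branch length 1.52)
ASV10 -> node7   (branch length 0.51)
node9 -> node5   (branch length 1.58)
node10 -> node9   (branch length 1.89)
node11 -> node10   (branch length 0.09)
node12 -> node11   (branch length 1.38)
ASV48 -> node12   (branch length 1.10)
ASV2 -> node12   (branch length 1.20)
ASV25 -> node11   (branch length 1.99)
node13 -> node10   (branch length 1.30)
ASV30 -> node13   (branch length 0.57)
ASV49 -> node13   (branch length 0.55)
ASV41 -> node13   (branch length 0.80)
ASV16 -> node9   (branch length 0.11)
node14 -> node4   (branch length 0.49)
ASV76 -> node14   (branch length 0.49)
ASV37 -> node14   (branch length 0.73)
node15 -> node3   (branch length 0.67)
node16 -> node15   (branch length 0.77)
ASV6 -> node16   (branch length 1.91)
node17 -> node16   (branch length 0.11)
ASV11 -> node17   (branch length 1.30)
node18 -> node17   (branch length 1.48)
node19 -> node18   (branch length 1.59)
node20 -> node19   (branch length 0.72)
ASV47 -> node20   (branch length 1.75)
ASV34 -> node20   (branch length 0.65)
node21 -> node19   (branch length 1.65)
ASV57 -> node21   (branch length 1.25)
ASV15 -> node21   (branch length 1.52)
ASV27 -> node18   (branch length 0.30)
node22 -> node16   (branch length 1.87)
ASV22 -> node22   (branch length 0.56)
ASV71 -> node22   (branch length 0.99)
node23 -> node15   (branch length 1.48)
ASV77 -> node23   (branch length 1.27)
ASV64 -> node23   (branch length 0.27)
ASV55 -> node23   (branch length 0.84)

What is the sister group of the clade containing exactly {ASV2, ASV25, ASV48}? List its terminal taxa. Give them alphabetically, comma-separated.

The clade containing exactly {ASV2, ASV25, ASV48} attaches to the tree at the node subtending (((ASV48,ASV2),ASV25),(ASV30,ASV49,ASV41)).
The other lineage descending from that same node — the sister group — is (ASV30,ASV49,ASV41); its 3 tips in alphabetical order are the answer.

ASV30, ASV41, ASV49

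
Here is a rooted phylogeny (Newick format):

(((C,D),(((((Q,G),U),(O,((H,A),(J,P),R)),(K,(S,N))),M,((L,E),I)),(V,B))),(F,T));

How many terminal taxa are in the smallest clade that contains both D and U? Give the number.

20

The MRCA of D and U is the node subtending ((C,D),(((((Q,G),U),(O,((H,A),(J,P),R)),(K,(S,N))),M,((L,E),I)),(V,B))).
That clade contains 20 terminal taxa: A, B, C, D, E, G, H, I, J, K, L, M, N, O, P, Q, R, S, U, V.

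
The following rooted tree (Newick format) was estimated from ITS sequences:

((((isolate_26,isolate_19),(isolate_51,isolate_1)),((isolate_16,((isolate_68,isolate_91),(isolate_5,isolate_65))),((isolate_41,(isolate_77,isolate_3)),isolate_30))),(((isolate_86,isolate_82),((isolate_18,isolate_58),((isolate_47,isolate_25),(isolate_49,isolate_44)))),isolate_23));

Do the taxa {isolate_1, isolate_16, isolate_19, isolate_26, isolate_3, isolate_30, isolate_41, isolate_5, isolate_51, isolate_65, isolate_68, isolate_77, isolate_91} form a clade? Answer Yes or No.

Yes

The most recent common ancestor of these taxa subtends (((isolate_26,isolate_19),(isolate_51,isolate_1)),((isolate_16,((isolate_68,isolate_91),(isolate_5,isolate_65))),((isolate_41,(isolate_77,isolate_3)),isolate_30))).
That clade has exactly 13 tips — every listed taxon and nothing else — so the group is monophyletic.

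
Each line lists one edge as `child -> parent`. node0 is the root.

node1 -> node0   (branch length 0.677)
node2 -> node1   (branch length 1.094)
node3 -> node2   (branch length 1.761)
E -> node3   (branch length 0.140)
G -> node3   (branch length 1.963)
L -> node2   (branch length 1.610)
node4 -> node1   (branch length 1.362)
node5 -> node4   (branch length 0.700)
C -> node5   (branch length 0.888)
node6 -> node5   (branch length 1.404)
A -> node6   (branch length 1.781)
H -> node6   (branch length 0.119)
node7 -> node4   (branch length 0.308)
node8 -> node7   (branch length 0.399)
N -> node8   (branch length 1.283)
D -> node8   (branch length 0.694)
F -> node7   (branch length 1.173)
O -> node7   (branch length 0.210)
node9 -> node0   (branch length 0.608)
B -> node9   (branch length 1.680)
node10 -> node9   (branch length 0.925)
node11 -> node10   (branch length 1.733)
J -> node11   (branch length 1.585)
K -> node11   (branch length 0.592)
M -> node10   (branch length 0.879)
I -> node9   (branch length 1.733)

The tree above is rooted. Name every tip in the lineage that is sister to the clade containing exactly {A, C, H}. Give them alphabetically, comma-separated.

D, F, N, O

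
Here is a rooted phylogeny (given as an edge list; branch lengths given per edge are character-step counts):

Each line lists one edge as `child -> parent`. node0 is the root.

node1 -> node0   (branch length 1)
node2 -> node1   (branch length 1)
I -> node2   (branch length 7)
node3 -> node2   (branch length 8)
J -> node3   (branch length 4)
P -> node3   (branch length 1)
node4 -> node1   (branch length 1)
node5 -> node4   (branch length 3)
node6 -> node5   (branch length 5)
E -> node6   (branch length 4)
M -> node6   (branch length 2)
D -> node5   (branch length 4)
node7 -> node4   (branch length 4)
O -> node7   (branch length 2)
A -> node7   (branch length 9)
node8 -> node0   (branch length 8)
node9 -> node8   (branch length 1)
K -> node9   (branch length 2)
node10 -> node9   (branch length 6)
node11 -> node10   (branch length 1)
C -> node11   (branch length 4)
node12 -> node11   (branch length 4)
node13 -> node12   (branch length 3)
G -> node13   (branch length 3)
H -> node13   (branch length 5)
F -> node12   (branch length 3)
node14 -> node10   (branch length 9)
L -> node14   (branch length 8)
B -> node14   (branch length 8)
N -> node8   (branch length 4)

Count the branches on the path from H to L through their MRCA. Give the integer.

6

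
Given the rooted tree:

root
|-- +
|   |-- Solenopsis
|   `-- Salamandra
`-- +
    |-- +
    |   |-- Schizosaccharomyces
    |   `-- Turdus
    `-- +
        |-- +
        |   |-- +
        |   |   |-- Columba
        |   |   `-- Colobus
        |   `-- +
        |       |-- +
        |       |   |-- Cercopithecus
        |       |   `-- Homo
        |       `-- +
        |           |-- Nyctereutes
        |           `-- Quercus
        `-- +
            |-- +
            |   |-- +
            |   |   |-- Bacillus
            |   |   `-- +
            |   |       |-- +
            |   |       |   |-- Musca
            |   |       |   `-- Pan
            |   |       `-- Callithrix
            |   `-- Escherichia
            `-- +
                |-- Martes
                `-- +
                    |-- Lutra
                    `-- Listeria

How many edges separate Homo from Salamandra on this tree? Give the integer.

The MRCA of Homo and Salamandra is the root of the tree.
From Homo up to that node: 6 branches. From Salamandra up to the same node: 2 branches. Total: 6 + 2 = 8.

8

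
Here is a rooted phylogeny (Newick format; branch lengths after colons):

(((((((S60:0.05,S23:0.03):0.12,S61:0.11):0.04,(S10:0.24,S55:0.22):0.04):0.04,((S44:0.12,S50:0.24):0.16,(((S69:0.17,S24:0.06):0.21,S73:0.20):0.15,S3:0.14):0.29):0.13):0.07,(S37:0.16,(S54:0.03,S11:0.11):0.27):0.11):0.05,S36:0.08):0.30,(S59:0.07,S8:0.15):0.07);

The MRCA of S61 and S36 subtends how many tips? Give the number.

15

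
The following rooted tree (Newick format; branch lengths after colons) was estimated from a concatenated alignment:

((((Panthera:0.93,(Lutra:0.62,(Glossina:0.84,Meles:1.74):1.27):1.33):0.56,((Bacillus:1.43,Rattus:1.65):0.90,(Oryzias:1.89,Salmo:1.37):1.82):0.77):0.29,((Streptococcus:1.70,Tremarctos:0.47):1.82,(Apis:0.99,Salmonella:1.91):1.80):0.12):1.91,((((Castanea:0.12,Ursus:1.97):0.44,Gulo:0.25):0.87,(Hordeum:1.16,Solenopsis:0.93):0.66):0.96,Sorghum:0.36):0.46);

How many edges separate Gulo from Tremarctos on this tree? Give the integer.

The MRCA of Gulo and Tremarctos is the root of the tree.
From Gulo up to that node: 4 branches. From Tremarctos up to the same node: 4 branches. Total: 4 + 4 = 8.

8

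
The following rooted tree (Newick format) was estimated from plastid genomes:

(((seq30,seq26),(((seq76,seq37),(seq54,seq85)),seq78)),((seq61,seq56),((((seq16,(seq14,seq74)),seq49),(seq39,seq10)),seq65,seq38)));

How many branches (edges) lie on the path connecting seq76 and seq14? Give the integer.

12

The MRCA of seq76 and seq14 is the root of the tree.
From seq76 up to that node: 5 branches. From seq14 up to the same node: 7 branches. Total: 5 + 7 = 12.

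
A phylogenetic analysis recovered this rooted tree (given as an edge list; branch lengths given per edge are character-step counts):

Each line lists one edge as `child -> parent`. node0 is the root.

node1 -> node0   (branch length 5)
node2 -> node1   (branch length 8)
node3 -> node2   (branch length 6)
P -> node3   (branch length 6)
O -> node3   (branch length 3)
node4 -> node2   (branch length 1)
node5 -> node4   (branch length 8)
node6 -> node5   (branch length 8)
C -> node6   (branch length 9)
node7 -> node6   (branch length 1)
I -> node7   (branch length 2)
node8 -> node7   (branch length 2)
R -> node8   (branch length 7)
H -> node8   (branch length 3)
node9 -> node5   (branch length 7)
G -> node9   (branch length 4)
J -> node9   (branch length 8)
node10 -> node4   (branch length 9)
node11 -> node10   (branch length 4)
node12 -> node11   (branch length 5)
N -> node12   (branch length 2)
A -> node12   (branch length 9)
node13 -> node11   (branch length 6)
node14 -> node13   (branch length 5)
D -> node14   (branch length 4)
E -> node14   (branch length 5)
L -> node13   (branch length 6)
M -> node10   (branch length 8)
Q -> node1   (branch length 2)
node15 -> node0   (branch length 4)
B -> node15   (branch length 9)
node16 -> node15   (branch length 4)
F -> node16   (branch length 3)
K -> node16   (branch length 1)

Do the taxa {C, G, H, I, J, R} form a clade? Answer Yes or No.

The most recent common ancestor of these taxa subtends ((C,(I,(R,H))),(G,J)).
That clade has exactly 6 tips — every listed taxon and nothing else — so the group is monophyletic.

Yes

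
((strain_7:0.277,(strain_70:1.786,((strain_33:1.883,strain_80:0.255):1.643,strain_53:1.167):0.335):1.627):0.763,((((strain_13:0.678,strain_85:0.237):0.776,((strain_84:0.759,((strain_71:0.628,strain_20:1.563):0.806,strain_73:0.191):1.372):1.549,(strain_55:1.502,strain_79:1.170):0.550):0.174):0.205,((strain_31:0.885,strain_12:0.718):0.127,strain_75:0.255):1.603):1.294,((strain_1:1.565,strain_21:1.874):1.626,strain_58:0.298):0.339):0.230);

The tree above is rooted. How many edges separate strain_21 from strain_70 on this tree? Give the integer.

The MRCA of strain_21 and strain_70 is the root of the tree.
From strain_21 up to that node: 4 branches. From strain_70 up to the same node: 3 branches. Total: 4 + 3 = 7.

7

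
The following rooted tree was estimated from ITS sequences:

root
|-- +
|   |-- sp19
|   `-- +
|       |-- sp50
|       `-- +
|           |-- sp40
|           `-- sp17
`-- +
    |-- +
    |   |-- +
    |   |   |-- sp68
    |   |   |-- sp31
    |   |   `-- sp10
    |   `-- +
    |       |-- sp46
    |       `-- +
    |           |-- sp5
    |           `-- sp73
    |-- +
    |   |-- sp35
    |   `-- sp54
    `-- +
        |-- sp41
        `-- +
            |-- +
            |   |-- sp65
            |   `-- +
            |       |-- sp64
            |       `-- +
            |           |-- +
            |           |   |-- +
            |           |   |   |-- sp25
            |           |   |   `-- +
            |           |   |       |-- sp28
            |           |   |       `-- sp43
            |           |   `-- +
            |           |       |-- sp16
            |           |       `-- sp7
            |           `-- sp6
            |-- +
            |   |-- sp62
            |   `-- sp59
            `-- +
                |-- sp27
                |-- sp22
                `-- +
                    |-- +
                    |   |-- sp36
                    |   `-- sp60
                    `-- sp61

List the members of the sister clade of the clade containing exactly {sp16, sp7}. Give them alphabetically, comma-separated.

sp25, sp28, sp43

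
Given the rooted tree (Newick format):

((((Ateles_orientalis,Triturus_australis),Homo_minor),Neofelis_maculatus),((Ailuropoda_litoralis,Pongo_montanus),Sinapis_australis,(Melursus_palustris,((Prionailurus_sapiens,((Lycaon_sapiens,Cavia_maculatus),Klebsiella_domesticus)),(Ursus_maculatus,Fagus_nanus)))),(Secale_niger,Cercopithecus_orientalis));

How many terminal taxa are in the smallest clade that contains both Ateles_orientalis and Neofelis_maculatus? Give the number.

The MRCA of Ateles_orientalis and Neofelis_maculatus is the node subtending (((Ateles_orientalis,Triturus_australis),Homo_minor),Neofelis_maculatus).
That clade contains 4 terminal taxa: Ateles_orientalis, Homo_minor, Neofelis_maculatus, Triturus_australis.

4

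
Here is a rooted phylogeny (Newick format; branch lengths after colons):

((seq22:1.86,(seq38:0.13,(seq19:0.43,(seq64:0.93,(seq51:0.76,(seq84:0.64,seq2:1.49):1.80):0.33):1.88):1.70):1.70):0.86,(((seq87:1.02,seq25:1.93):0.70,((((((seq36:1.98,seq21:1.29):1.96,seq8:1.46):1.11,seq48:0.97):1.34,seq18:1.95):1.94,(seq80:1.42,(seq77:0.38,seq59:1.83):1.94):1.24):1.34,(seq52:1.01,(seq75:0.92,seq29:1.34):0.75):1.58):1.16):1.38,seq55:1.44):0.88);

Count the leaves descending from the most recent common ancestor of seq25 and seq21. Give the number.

The MRCA of seq25 and seq21 is the node subtending ((seq87,seq25),((((((seq36,seq21),seq8),seq48),seq18),(seq80,(seq77,seq59))),(seq52,(seq75,seq29)))).
That clade contains 13 terminal taxa: seq18, seq21, seq25, seq29, seq36, seq48, seq52, seq59, seq75, seq77, seq8, seq80, seq87.

13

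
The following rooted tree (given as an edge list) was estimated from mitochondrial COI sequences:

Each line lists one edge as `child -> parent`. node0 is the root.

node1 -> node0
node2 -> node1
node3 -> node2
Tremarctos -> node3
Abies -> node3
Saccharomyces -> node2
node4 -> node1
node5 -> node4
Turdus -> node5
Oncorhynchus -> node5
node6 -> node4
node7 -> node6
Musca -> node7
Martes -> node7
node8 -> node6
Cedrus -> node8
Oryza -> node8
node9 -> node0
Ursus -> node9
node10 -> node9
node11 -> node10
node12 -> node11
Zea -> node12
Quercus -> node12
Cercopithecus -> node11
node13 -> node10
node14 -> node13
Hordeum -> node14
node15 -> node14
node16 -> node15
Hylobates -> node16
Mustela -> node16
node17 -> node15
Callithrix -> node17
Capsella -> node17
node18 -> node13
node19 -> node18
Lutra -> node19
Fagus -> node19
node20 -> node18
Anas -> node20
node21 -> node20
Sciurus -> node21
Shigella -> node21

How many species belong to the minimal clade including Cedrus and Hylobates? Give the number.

23

The MRCA of Cedrus and Hylobates is the root, so the clade is the entire tree.
That clade contains 23 terminal taxa: Abies, Anas, Callithrix, Capsella, Cedrus, Cercopithecus, Fagus, Hordeum, Hylobates, Lutra, Martes, Musca, Mustela, Oncorhynchus, Oryza, Quercus, Saccharomyces, Sciurus, Shigella, Tremarctos, Turdus, Ursus, Zea.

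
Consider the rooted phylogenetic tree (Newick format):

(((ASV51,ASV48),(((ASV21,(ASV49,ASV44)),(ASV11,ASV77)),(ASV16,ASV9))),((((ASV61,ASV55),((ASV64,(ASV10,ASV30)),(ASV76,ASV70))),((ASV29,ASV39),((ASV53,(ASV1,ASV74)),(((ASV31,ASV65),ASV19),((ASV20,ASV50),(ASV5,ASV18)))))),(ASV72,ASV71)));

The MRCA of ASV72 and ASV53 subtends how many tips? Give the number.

The MRCA of ASV72 and ASV53 is the node subtending ((((ASV61,ASV55),((ASV64,(ASV10,ASV30)),(ASV76,ASV70))),((ASV29,ASV39),((ASV53,(ASV1,ASV74)),(((ASV31,ASV65),ASV19),((ASV20,ASV50),(ASV5,ASV18)))))),(ASV72,ASV71)).
That clade contains 21 terminal taxa: ASV1, ASV10, ASV18, ASV19, ASV20, ASV29, ASV30, ASV31, ASV39, ASV5, ASV50, ASV53, ASV55, ASV61, ASV64, ASV65, ASV70, ASV71, ASV72, ASV74, ASV76.

21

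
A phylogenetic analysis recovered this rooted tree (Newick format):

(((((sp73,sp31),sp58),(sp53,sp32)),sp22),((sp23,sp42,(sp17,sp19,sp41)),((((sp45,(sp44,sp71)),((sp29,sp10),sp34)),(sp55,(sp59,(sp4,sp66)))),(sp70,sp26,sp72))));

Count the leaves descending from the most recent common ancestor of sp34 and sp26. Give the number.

13

The MRCA of sp34 and sp26 is the node subtending ((((sp45,(sp44,sp71)),((sp29,sp10),sp34)),(sp55,(sp59,(sp4,sp66)))),(sp70,sp26,sp72)).
That clade contains 13 terminal taxa: sp10, sp26, sp29, sp34, sp4, sp44, sp45, sp55, sp59, sp66, sp70, sp71, sp72.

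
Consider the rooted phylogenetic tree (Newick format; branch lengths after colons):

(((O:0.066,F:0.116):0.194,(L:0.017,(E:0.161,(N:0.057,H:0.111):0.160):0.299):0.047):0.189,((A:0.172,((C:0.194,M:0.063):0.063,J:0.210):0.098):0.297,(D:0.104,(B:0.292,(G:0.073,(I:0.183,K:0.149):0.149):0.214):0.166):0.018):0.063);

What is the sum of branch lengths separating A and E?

1.228

The path runs A → … → MRCA → … → E; the MRCA is the root of the tree.
Branch lengths along that path: 0.172 + 0.297 + 0.063 + 0.189 + 0.047 + 0.299 + 0.161 = 1.228.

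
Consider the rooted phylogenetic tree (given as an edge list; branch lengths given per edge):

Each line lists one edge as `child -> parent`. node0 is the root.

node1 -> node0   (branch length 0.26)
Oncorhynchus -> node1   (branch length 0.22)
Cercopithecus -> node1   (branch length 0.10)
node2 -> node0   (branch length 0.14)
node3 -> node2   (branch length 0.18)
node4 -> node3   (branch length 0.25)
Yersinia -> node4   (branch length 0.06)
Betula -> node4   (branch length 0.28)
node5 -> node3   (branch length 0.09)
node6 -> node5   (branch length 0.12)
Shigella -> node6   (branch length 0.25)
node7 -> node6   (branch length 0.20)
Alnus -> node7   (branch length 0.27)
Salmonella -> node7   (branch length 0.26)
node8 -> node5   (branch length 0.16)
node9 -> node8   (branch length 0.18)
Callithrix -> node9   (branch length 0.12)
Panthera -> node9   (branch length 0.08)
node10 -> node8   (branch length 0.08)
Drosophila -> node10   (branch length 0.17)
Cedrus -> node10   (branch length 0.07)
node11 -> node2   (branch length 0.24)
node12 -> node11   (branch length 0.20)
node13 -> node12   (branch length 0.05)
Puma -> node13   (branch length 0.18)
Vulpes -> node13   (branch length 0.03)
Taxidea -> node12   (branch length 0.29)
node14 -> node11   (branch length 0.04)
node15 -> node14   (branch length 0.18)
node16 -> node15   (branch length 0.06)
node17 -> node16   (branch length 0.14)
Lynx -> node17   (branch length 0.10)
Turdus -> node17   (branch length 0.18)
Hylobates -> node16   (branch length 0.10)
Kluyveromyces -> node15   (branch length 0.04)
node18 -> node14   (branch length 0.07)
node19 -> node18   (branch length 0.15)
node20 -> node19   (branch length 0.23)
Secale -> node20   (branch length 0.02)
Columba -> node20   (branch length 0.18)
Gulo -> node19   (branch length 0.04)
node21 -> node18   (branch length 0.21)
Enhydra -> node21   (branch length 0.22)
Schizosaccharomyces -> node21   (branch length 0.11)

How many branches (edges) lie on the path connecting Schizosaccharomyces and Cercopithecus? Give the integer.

The MRCA of Schizosaccharomyces and Cercopithecus is the root of the tree.
From Schizosaccharomyces up to that node: 6 branches. From Cercopithecus up to the same node: 2 branches. Total: 6 + 2 = 8.

8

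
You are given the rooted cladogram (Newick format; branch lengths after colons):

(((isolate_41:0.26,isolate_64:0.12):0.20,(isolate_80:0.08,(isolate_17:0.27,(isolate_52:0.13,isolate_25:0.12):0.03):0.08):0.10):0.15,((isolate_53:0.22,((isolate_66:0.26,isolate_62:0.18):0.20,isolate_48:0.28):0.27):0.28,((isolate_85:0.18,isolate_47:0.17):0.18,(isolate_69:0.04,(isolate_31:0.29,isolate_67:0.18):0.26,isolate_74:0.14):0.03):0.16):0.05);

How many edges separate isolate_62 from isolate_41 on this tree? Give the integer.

8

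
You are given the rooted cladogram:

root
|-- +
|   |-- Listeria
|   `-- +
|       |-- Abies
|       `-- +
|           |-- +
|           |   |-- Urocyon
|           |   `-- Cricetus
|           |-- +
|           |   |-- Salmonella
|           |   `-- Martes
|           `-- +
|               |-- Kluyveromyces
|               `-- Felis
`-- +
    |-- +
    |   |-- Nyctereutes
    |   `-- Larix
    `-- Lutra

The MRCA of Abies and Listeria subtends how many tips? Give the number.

8

The MRCA of Abies and Listeria is the node subtending (Listeria,(Abies,((Urocyon,Cricetus),(Salmonella,Martes),(Kluyveromyces,Felis)))).
That clade contains 8 terminal taxa: Abies, Cricetus, Felis, Kluyveromyces, Listeria, Martes, Salmonella, Urocyon.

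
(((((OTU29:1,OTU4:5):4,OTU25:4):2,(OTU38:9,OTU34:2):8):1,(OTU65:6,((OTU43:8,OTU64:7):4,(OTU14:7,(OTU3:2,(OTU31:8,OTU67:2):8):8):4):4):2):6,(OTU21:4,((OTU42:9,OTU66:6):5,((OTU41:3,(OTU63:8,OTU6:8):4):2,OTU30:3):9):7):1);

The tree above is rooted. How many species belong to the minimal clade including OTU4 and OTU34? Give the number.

5

The MRCA of OTU4 and OTU34 is the node subtending (((OTU29,OTU4),OTU25),(OTU38,OTU34)).
That clade contains 5 terminal taxa: OTU25, OTU29, OTU34, OTU38, OTU4.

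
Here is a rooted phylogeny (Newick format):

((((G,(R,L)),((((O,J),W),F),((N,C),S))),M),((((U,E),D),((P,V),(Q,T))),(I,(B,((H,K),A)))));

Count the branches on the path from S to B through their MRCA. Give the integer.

The MRCA of S and B is the root of the tree.
From S up to that node: 5 branches. From B up to the same node: 4 branches. Total: 5 + 4 = 9.

9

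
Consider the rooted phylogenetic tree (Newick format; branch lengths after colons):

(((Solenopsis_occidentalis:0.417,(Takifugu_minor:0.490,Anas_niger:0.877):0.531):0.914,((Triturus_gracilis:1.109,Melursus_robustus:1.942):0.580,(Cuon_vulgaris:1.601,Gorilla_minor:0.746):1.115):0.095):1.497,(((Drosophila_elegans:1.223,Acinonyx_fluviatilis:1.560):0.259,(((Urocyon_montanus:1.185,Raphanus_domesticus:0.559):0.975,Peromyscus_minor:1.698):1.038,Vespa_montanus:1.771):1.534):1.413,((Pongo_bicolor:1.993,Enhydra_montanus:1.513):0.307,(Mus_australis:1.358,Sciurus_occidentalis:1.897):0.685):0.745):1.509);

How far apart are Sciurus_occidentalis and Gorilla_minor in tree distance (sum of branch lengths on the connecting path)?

The path runs Sciurus_occidentalis → … → MRCA → … → Gorilla_minor; the MRCA is the root of the tree.
Branch lengths along that path: 1.897 + 0.685 + 0.745 + 1.509 + 1.497 + 0.095 + 1.115 + 0.746 = 8.289.

8.289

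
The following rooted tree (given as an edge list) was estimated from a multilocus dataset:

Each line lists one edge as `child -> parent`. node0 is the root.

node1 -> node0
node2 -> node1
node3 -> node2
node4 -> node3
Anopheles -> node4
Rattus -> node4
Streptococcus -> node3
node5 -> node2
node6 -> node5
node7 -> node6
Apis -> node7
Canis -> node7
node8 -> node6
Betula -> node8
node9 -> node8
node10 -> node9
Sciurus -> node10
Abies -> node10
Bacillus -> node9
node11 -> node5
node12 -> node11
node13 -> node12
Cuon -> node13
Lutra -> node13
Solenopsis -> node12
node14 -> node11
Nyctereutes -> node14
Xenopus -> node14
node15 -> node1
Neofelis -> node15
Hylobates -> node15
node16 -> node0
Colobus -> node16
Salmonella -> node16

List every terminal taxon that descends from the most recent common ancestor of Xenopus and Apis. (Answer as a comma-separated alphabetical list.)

Abies, Apis, Bacillus, Betula, Canis, Cuon, Lutra, Nyctereutes, Sciurus, Solenopsis, Xenopus

Tracing Xenopus: it sits inside (Nyctereutes,Xenopus).
Tracing Apis: it sits inside (Apis,Canis).
The smallest clade enclosing both is (((Apis,Canis),(Betula,((Sciurus,Abies),Bacillus))),(((Cuon,Lutra),Solenopsis),(Nyctereutes,Xenopus))); the answer is its 11 terminal taxa in alphabetical order.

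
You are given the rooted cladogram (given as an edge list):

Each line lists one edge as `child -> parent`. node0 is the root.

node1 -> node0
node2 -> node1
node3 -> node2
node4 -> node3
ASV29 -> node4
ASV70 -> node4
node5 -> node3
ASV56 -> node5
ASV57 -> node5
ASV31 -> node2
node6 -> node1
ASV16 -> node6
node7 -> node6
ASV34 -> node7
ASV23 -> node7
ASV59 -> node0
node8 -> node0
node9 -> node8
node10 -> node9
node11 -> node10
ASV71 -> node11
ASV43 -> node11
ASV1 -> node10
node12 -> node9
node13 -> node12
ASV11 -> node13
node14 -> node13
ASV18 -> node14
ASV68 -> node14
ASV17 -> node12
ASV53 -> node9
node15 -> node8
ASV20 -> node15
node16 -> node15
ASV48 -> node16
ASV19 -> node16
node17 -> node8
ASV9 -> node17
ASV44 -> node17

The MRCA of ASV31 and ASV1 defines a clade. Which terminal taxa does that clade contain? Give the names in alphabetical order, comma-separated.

ASV1, ASV11, ASV16, ASV17, ASV18, ASV19, ASV20, ASV23, ASV29, ASV31, ASV34, ASV43, ASV44, ASV48, ASV53, ASV56, ASV57, ASV59, ASV68, ASV70, ASV71, ASV9

Tracing ASV31: it sits inside (((ASV29,ASV70),(ASV56,ASV57)),ASV31).
Tracing ASV1: it sits inside ((ASV71,ASV43),ASV1).
The smallest clade enclosing both is the whole tree (their MRCA is the root), so the answer is all 22 tips in alphabetical order.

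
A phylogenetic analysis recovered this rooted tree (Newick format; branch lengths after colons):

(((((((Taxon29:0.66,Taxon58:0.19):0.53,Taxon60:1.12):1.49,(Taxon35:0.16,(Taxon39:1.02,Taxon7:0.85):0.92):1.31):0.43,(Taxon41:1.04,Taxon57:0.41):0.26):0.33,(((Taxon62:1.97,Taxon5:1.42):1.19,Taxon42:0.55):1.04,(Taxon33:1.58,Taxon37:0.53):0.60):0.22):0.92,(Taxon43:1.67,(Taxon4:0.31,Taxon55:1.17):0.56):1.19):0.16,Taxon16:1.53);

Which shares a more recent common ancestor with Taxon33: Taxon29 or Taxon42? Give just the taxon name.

Taxon42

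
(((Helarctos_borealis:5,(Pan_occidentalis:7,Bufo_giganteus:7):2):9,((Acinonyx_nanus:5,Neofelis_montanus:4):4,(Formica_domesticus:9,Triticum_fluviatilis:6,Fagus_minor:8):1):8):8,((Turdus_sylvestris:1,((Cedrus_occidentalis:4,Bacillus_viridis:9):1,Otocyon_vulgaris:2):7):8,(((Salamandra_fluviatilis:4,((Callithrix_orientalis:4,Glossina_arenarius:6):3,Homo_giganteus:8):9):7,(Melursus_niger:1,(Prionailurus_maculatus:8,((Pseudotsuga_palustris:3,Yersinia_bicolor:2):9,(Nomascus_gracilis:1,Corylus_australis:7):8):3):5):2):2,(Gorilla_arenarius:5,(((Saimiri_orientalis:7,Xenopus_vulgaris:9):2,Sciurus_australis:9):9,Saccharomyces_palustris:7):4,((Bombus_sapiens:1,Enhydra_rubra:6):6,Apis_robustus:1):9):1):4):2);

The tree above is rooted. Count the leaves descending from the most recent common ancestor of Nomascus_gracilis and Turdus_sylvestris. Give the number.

The MRCA of Nomascus_gracilis and Turdus_sylvestris is the node subtending ((Turdus_sylvestris,((Cedrus_occidentalis,Bacillus_viridis),Otocyon_vulgaris)),(((Salamandra_fluviatilis,((Callithrix_orientalis,Glossina_arenarius),Homo_giganteus)),(Melursus_niger,(Prionailurus_maculatus,((Pseudotsuga_palustris,Yersinia_bicolor),(Nomascus_gracilis,Corylus_australis))))),(Gorilla_arenarius,(((Saimiri_orientalis,Xenopus_vulgaris),Sciurus_australis),Saccharomyces_palustris),((Bombus_sapiens,Enhydra_rubra),Apis_robustus)))).
That clade contains 22 terminal taxa: Apis_robustus, Bacillus_viridis, Bombus_sapiens, Callithrix_orientalis, Cedrus_occidentalis, Corylus_australis, Enhydra_rubra, Glossina_arenarius, Gorilla_arenarius, Homo_giganteus, Melursus_niger, Nomascus_gracilis, Otocyon_vulgaris, Prionailurus_maculatus, Pseudotsuga_palustris, Saccharomyces_palustris, Saimiri_orientalis, Salamandra_fluviatilis, Sciurus_australis, Turdus_sylvestris, Xenopus_vulgaris, Yersinia_bicolor.

22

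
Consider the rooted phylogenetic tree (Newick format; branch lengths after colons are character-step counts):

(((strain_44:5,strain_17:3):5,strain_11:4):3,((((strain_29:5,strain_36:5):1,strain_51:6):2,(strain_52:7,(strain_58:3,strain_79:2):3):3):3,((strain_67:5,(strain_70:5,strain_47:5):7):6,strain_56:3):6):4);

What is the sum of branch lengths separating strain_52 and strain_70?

The path runs strain_52 → … → MRCA → … → strain_70; the MRCA is the node subtending ((((strain_29,strain_36),strain_51),(strain_52,(strain_58,strain_79))),((strain_67,(strain_70,strain_47)),strain_56)).
Branch lengths along that path: 7 + 3 + 3 + 6 + 6 + 7 + 5 = 37.

37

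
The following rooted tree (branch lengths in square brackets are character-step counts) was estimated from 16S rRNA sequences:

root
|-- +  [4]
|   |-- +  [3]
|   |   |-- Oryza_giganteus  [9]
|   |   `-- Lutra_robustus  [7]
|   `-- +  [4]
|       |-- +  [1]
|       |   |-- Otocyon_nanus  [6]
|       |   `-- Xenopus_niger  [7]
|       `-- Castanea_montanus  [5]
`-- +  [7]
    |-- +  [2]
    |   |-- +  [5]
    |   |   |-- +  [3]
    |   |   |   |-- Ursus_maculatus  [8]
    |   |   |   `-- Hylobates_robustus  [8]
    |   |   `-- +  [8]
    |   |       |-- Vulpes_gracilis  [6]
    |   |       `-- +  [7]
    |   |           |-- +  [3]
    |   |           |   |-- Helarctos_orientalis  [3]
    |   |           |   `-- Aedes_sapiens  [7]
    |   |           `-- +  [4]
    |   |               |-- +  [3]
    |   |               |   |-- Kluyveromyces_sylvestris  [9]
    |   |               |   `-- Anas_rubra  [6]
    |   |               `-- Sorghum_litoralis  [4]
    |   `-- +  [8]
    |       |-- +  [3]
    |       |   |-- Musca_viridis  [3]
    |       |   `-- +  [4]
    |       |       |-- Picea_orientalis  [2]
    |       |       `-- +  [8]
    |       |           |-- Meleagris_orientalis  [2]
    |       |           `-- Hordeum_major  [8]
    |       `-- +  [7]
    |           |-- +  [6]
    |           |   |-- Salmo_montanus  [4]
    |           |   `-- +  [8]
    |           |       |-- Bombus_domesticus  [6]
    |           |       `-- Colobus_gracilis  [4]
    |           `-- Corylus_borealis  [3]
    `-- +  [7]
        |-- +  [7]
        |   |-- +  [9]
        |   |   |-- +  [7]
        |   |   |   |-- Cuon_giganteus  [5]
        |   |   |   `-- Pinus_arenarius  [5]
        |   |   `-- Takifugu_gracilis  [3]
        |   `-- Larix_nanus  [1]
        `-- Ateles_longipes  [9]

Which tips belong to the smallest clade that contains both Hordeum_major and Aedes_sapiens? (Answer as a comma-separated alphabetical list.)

Tracing Hordeum_major: it sits inside (Meleagris_orientalis,Hordeum_major).
Tracing Aedes_sapiens: it sits inside (Helarctos_orientalis,Aedes_sapiens).
The smallest clade enclosing both is (((Ursus_maculatus,Hylobates_robustus),(Vulpes_gracilis,((Helarctos_orientalis,Aedes_sapiens),((Kluyveromyces_sylvestris,Anas_rubra),Sorghum_litoralis)))),((Musca_viridis,(Picea_orientalis,(Meleagris_orientalis,Hordeum_major))),((Salmo_montanus,(Bombus_domesticus,Colobus_gracilis)),Corylus_borealis))); the answer is its 16 terminal taxa in alphabetical order.

Aedes_sapiens, Anas_rubra, Bombus_domesticus, Colobus_gracilis, Corylus_borealis, Helarctos_orientalis, Hordeum_major, Hylobates_robustus, Kluyveromyces_sylvestris, Meleagris_orientalis, Musca_viridis, Picea_orientalis, Salmo_montanus, Sorghum_litoralis, Ursus_maculatus, Vulpes_gracilis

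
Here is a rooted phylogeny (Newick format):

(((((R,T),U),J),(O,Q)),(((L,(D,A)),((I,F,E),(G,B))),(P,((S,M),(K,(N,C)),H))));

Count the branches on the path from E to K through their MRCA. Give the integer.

8

The MRCA of E and K is the node subtending (((L,(D,A)),((I,F,E),(G,B))),(P,((S,M),(K,(N,C)),H))).
From E up to that node: 4 branches. From K up to the same node: 4 branches. Total: 4 + 4 = 8.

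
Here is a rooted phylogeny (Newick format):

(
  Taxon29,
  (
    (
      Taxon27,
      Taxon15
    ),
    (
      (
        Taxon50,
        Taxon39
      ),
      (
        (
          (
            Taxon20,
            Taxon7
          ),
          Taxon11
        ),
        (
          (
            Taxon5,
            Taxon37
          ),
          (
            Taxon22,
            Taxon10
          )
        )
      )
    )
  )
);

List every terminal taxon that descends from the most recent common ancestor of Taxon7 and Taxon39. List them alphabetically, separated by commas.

Tracing Taxon7: it sits inside (Taxon20,Taxon7).
Tracing Taxon39: it sits inside (Taxon50,Taxon39).
The smallest clade enclosing both is ((Taxon50,Taxon39),(((Taxon20,Taxon7),Taxon11),((Taxon5,Taxon37),(Taxon22,Taxon10)))); the answer is its 9 terminal taxa in alphabetical order.

Taxon10, Taxon11, Taxon20, Taxon22, Taxon37, Taxon39, Taxon5, Taxon50, Taxon7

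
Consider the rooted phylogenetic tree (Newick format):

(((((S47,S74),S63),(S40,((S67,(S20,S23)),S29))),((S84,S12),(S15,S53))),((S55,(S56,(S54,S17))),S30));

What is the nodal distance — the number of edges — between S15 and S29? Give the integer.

7

The MRCA of S15 and S29 is the node subtending ((((S47,S74),S63),(S40,((S67,(S20,S23)),S29))),((S84,S12),(S15,S53))).
From S15 up to that node: 3 branches. From S29 up to the same node: 4 branches. Total: 3 + 4 = 7.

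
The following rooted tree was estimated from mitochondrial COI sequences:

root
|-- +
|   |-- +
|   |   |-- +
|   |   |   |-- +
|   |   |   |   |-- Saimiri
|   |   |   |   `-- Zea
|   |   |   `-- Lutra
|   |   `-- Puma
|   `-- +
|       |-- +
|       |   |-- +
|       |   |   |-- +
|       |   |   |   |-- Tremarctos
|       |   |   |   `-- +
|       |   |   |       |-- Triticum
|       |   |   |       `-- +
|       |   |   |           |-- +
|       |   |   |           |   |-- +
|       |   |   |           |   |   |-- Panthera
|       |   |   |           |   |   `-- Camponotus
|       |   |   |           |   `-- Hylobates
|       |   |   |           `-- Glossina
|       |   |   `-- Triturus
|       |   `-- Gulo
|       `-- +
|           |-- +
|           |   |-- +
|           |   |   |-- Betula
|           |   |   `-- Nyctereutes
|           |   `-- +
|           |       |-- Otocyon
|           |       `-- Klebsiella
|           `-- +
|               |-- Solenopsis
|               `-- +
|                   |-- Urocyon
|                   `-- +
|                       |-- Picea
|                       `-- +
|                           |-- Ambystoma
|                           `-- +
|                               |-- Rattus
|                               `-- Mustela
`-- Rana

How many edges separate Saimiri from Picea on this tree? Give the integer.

The MRCA of Saimiri and Picea is the node subtending ((((Saimiri,Zea),Lutra),Puma),((((Tremarctos,(Triticum,(((Panthera,Camponotus),Hylobates),Glossina))),Triturus),Gulo),(((Betula,Nyctereutes),(Otocyon,Klebsiella)),(Solenopsis,(Urocyon,(Picea,(Ambystoma,(Rattus,Mustela)))))))).
From Saimiri up to that node: 4 branches. From Picea up to the same node: 6 branches. Total: 4 + 6 = 10.

10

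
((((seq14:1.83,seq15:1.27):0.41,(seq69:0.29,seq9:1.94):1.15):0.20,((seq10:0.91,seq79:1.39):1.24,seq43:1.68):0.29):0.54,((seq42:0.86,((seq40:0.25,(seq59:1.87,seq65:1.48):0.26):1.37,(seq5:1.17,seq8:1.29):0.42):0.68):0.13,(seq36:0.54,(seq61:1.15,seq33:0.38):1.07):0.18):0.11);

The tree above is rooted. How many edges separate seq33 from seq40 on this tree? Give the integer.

7

The MRCA of seq33 and seq40 is the node subtending ((seq42,((seq40,(seq59,seq65)),(seq5,seq8))),(seq36,(seq61,seq33))).
From seq33 up to that node: 3 branches. From seq40 up to the same node: 4 branches. Total: 3 + 4 = 7.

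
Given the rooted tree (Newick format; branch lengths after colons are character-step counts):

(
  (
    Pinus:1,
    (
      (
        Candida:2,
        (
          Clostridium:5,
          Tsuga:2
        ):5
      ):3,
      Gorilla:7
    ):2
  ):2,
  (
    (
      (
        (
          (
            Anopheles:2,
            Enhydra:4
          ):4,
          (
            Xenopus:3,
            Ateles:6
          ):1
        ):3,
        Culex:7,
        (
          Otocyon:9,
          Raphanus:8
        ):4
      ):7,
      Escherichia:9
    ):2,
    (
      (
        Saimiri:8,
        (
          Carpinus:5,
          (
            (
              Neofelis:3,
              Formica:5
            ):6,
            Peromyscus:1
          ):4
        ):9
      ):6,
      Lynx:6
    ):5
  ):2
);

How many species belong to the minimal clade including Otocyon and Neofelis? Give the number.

14

The MRCA of Otocyon and Neofelis is the node subtending (((((Anopheles,Enhydra),(Xenopus,Ateles)),Culex,(Otocyon,Raphanus)),Escherichia),((Saimiri,(Carpinus,((Neofelis,Formica),Peromyscus))),Lynx)).
That clade contains 14 terminal taxa: Anopheles, Ateles, Carpinus, Culex, Enhydra, Escherichia, Formica, Lynx, Neofelis, Otocyon, Peromyscus, Raphanus, Saimiri, Xenopus.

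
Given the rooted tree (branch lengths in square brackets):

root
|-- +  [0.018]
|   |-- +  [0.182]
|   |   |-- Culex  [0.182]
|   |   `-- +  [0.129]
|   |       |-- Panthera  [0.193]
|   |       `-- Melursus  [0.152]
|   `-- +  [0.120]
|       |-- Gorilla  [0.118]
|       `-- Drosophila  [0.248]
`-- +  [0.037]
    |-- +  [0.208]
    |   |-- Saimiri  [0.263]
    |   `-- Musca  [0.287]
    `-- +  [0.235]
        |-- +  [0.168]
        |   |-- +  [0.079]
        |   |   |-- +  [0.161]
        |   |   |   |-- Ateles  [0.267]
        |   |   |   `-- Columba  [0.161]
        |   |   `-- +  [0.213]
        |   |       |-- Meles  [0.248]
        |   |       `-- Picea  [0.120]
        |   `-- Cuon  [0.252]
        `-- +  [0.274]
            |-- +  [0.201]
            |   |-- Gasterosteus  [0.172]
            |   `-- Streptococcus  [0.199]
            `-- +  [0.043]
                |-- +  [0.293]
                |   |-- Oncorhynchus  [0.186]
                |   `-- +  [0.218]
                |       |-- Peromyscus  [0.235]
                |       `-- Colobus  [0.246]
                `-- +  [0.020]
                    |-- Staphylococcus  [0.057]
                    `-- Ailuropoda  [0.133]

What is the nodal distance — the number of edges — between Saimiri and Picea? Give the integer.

7

The MRCA of Saimiri and Picea is the node subtending ((Saimiri,Musca),((((Ateles,Columba),(Meles,Picea)),Cuon),((Gasterosteus,Streptococcus),((Oncorhynchus,(Peromyscus,Colobus)),(Staphylococcus,Ailuropoda))))).
From Saimiri up to that node: 2 branches. From Picea up to the same node: 5 branches. Total: 2 + 5 = 7.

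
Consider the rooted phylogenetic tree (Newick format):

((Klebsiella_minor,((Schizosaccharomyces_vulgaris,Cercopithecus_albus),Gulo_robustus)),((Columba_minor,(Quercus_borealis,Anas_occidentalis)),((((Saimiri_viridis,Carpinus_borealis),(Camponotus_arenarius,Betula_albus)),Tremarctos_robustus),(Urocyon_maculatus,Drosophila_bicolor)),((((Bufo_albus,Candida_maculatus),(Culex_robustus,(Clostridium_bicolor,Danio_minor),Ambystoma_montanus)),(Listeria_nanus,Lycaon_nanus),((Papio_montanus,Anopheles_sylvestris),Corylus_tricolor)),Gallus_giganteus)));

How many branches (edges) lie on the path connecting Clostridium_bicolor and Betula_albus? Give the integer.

11

The MRCA of Clostridium_bicolor and Betula_albus is the node subtending ((Columba_minor,(Quercus_borealis,Anas_occidentalis)),((((Saimiri_viridis,Carpinus_borealis),(Camponotus_arenarius,Betula_albus)),Tremarctos_robustus),(Urocyon_maculatus,Drosophila_bicolor)),((((Bufo_albus,Candida_maculatus),(Culex_robustus,(Clostridium_bicolor,Danio_minor),Ambystoma_montanus)),(Listeria_nanus,Lycaon_nanus),((Papio_montanus,Anopheles_sylvestris),Corylus_tricolor)),Gallus_giganteus)).
From Clostridium_bicolor up to that node: 6 branches. From Betula_albus up to the same node: 5 branches. Total: 6 + 5 = 11.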